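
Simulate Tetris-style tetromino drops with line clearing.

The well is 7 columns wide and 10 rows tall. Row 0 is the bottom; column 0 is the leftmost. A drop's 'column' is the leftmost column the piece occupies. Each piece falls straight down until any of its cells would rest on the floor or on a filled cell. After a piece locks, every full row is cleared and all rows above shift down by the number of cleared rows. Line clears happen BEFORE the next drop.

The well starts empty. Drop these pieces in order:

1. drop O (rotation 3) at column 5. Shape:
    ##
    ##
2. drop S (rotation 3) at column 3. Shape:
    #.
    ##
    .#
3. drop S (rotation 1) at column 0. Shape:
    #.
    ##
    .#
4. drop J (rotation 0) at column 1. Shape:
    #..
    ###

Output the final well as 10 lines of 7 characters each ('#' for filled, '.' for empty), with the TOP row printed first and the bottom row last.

Drop 1: O rot3 at col 5 lands with bottom-row=0; cleared 0 line(s) (total 0); column heights now [0 0 0 0 0 2 2], max=2
Drop 2: S rot3 at col 3 lands with bottom-row=0; cleared 0 line(s) (total 0); column heights now [0 0 0 3 2 2 2], max=3
Drop 3: S rot1 at col 0 lands with bottom-row=0; cleared 0 line(s) (total 0); column heights now [3 2 0 3 2 2 2], max=3
Drop 4: J rot0 at col 1 lands with bottom-row=3; cleared 0 line(s) (total 0); column heights now [3 5 4 4 2 2 2], max=5

Answer: .......
.......
.......
.......
.......
.#.....
.###...
#..#...
##.####
.#..###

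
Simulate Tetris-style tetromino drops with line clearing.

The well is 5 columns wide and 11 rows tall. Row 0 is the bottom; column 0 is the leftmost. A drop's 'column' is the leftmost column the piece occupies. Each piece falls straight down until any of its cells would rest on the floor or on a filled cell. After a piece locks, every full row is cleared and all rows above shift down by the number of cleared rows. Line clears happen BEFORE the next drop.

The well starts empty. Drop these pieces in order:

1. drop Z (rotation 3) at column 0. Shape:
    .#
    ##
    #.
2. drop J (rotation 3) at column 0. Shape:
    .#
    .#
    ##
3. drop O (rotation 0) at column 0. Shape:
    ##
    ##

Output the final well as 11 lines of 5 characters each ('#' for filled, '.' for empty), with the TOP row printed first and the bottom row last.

Drop 1: Z rot3 at col 0 lands with bottom-row=0; cleared 0 line(s) (total 0); column heights now [2 3 0 0 0], max=3
Drop 2: J rot3 at col 0 lands with bottom-row=3; cleared 0 line(s) (total 0); column heights now [4 6 0 0 0], max=6
Drop 3: O rot0 at col 0 lands with bottom-row=6; cleared 0 line(s) (total 0); column heights now [8 8 0 0 0], max=8

Answer: .....
.....
.....
##...
##...
.#...
.#...
##...
.#...
##...
#....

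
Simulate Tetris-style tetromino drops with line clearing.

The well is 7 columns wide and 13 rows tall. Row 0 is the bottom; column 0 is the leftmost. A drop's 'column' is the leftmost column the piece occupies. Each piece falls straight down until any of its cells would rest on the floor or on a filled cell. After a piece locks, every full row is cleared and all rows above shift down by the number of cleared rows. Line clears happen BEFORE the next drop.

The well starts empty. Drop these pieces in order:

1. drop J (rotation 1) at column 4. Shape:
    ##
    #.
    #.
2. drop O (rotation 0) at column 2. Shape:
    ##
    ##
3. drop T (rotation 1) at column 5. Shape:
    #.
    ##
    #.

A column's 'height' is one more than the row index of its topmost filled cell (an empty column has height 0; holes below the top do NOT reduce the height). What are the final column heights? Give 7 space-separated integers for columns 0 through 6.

Drop 1: J rot1 at col 4 lands with bottom-row=0; cleared 0 line(s) (total 0); column heights now [0 0 0 0 3 3 0], max=3
Drop 2: O rot0 at col 2 lands with bottom-row=0; cleared 0 line(s) (total 0); column heights now [0 0 2 2 3 3 0], max=3
Drop 3: T rot1 at col 5 lands with bottom-row=3; cleared 0 line(s) (total 0); column heights now [0 0 2 2 3 6 5], max=6

Answer: 0 0 2 2 3 6 5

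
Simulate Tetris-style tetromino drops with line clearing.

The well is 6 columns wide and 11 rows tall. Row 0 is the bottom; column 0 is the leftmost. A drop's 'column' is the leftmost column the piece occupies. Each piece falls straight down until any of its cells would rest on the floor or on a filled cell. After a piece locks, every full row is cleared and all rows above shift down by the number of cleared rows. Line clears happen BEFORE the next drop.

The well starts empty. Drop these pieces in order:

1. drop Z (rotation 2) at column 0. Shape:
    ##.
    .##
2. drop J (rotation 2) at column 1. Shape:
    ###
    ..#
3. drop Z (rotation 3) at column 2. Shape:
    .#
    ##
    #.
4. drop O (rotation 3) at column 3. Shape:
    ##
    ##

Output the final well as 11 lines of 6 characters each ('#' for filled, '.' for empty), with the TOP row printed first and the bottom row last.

Drop 1: Z rot2 at col 0 lands with bottom-row=0; cleared 0 line(s) (total 0); column heights now [2 2 1 0 0 0], max=2
Drop 2: J rot2 at col 1 lands with bottom-row=1; cleared 0 line(s) (total 0); column heights now [2 3 3 3 0 0], max=3
Drop 3: Z rot3 at col 2 lands with bottom-row=3; cleared 0 line(s) (total 0); column heights now [2 3 5 6 0 0], max=6
Drop 4: O rot3 at col 3 lands with bottom-row=6; cleared 0 line(s) (total 0); column heights now [2 3 5 8 8 0], max=8

Answer: ......
......
......
...##.
...##.
...#..
..##..
..#...
.###..
##.#..
.##...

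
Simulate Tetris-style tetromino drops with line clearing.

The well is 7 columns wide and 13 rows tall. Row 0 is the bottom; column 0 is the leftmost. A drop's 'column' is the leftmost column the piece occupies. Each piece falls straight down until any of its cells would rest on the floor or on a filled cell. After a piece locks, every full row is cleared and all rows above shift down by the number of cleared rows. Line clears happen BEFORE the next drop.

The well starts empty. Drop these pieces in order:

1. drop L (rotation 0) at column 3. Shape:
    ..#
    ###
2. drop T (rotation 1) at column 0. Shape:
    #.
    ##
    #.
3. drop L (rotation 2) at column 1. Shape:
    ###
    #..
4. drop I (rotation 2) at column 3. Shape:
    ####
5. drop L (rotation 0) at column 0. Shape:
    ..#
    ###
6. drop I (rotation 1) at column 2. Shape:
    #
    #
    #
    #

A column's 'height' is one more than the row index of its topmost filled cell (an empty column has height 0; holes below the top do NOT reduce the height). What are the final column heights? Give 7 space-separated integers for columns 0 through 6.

Answer: 3 4 9 4 1 2 0

Derivation:
Drop 1: L rot0 at col 3 lands with bottom-row=0; cleared 0 line(s) (total 0); column heights now [0 0 0 1 1 2 0], max=2
Drop 2: T rot1 at col 0 lands with bottom-row=0; cleared 0 line(s) (total 0); column heights now [3 2 0 1 1 2 0], max=3
Drop 3: L rot2 at col 1 lands with bottom-row=2; cleared 0 line(s) (total 0); column heights now [3 4 4 4 1 2 0], max=4
Drop 4: I rot2 at col 3 lands with bottom-row=4; cleared 0 line(s) (total 0); column heights now [3 4 4 5 5 5 5], max=5
Drop 5: L rot0 at col 0 lands with bottom-row=4; cleared 1 line(s) (total 1); column heights now [3 4 5 4 1 2 0], max=5
Drop 6: I rot1 at col 2 lands with bottom-row=5; cleared 0 line(s) (total 1); column heights now [3 4 9 4 1 2 0], max=9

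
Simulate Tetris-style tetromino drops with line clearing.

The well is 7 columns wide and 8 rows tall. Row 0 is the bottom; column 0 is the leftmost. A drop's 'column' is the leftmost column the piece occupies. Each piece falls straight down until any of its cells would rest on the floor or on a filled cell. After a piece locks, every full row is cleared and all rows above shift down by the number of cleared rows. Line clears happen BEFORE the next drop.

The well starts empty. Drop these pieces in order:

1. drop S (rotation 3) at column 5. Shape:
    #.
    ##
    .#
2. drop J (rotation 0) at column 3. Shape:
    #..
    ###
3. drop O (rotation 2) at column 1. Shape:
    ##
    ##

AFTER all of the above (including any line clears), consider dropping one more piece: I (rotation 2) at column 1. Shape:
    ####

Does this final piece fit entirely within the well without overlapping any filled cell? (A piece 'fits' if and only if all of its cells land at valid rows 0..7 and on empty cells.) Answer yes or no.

Answer: yes

Derivation:
Drop 1: S rot3 at col 5 lands with bottom-row=0; cleared 0 line(s) (total 0); column heights now [0 0 0 0 0 3 2], max=3
Drop 2: J rot0 at col 3 lands with bottom-row=3; cleared 0 line(s) (total 0); column heights now [0 0 0 5 4 4 2], max=5
Drop 3: O rot2 at col 1 lands with bottom-row=0; cleared 0 line(s) (total 0); column heights now [0 2 2 5 4 4 2], max=5
Test piece I rot2 at col 1 (width 4): heights before test = [0 2 2 5 4 4 2]; fits = True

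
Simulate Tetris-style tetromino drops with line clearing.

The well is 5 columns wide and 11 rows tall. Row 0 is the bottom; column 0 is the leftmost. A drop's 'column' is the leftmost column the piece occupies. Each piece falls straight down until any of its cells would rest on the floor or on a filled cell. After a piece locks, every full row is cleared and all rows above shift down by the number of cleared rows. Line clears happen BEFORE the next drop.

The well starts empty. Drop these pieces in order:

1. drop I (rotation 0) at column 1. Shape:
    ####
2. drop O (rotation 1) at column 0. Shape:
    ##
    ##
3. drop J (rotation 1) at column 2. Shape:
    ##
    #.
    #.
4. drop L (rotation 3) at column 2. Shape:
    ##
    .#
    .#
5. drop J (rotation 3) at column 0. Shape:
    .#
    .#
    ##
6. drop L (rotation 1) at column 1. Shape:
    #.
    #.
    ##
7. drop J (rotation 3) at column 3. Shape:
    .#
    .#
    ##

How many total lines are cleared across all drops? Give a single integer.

Answer: 0

Derivation:
Drop 1: I rot0 at col 1 lands with bottom-row=0; cleared 0 line(s) (total 0); column heights now [0 1 1 1 1], max=1
Drop 2: O rot1 at col 0 lands with bottom-row=1; cleared 0 line(s) (total 0); column heights now [3 3 1 1 1], max=3
Drop 3: J rot1 at col 2 lands with bottom-row=1; cleared 0 line(s) (total 0); column heights now [3 3 4 4 1], max=4
Drop 4: L rot3 at col 2 lands with bottom-row=4; cleared 0 line(s) (total 0); column heights now [3 3 7 7 1], max=7
Drop 5: J rot3 at col 0 lands with bottom-row=3; cleared 0 line(s) (total 0); column heights now [4 6 7 7 1], max=7
Drop 6: L rot1 at col 1 lands with bottom-row=7; cleared 0 line(s) (total 0); column heights now [4 10 8 7 1], max=10
Drop 7: J rot3 at col 3 lands with bottom-row=7; cleared 0 line(s) (total 0); column heights now [4 10 8 8 10], max=10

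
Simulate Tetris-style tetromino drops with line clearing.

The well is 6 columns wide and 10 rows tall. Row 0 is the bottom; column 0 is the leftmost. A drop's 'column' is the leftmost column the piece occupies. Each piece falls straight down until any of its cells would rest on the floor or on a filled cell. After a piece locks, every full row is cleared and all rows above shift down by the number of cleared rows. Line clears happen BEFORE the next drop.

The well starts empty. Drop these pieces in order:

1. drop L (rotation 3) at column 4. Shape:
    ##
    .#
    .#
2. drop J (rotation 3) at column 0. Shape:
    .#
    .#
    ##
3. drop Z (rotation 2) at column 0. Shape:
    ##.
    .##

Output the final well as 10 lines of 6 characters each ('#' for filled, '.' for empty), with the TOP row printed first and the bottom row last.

Answer: ......
......
......
......
......
##....
.##...
.#..##
.#...#
##...#

Derivation:
Drop 1: L rot3 at col 4 lands with bottom-row=0; cleared 0 line(s) (total 0); column heights now [0 0 0 0 3 3], max=3
Drop 2: J rot3 at col 0 lands with bottom-row=0; cleared 0 line(s) (total 0); column heights now [1 3 0 0 3 3], max=3
Drop 3: Z rot2 at col 0 lands with bottom-row=3; cleared 0 line(s) (total 0); column heights now [5 5 4 0 3 3], max=5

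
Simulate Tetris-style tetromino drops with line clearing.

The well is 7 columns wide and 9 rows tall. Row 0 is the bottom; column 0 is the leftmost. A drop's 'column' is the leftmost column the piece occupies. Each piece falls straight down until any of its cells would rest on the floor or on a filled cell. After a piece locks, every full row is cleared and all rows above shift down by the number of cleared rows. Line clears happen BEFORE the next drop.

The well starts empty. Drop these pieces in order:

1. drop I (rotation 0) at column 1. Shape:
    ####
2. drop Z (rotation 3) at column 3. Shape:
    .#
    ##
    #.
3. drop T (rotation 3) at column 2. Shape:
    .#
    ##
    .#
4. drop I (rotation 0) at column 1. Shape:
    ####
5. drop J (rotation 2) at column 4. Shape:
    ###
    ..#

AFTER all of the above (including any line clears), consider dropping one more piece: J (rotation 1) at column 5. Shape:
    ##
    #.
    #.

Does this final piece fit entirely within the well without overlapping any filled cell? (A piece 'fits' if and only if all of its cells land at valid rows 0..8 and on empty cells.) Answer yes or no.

Drop 1: I rot0 at col 1 lands with bottom-row=0; cleared 0 line(s) (total 0); column heights now [0 1 1 1 1 0 0], max=1
Drop 2: Z rot3 at col 3 lands with bottom-row=1; cleared 0 line(s) (total 0); column heights now [0 1 1 3 4 0 0], max=4
Drop 3: T rot3 at col 2 lands with bottom-row=3; cleared 0 line(s) (total 0); column heights now [0 1 5 6 4 0 0], max=6
Drop 4: I rot0 at col 1 lands with bottom-row=6; cleared 0 line(s) (total 0); column heights now [0 7 7 7 7 0 0], max=7
Drop 5: J rot2 at col 4 lands with bottom-row=6; cleared 0 line(s) (total 0); column heights now [0 7 7 7 8 8 8], max=8
Test piece J rot1 at col 5 (width 2): heights before test = [0 7 7 7 8 8 8]; fits = False

Answer: no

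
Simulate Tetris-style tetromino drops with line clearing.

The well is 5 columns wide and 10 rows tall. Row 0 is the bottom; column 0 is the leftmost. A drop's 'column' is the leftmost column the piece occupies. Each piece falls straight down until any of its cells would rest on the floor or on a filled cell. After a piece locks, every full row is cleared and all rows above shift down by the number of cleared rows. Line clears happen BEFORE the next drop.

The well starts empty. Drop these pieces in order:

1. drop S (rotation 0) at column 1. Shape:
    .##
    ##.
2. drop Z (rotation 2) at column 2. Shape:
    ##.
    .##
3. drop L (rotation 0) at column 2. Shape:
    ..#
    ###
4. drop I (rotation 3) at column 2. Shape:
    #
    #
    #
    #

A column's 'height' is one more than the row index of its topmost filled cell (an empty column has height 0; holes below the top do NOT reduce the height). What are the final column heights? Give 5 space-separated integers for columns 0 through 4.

Drop 1: S rot0 at col 1 lands with bottom-row=0; cleared 0 line(s) (total 0); column heights now [0 1 2 2 0], max=2
Drop 2: Z rot2 at col 2 lands with bottom-row=2; cleared 0 line(s) (total 0); column heights now [0 1 4 4 3], max=4
Drop 3: L rot0 at col 2 lands with bottom-row=4; cleared 0 line(s) (total 0); column heights now [0 1 5 5 6], max=6
Drop 4: I rot3 at col 2 lands with bottom-row=5; cleared 0 line(s) (total 0); column heights now [0 1 9 5 6], max=9

Answer: 0 1 9 5 6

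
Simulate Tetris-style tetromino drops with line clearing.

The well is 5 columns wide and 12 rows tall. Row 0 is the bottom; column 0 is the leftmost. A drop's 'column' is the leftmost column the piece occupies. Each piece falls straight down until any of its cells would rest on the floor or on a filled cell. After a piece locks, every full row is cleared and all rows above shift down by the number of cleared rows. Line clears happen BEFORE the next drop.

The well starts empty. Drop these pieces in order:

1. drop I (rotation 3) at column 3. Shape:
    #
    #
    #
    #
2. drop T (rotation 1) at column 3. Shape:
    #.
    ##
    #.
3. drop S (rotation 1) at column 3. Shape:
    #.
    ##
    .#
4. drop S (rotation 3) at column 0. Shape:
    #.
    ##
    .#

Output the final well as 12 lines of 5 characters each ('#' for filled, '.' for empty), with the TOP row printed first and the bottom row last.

Drop 1: I rot3 at col 3 lands with bottom-row=0; cleared 0 line(s) (total 0); column heights now [0 0 0 4 0], max=4
Drop 2: T rot1 at col 3 lands with bottom-row=4; cleared 0 line(s) (total 0); column heights now [0 0 0 7 6], max=7
Drop 3: S rot1 at col 3 lands with bottom-row=6; cleared 0 line(s) (total 0); column heights now [0 0 0 9 8], max=9
Drop 4: S rot3 at col 0 lands with bottom-row=0; cleared 0 line(s) (total 0); column heights now [3 2 0 9 8], max=9

Answer: .....
.....
.....
...#.
...##
...##
...##
...#.
...#.
#..#.
##.#.
.#.#.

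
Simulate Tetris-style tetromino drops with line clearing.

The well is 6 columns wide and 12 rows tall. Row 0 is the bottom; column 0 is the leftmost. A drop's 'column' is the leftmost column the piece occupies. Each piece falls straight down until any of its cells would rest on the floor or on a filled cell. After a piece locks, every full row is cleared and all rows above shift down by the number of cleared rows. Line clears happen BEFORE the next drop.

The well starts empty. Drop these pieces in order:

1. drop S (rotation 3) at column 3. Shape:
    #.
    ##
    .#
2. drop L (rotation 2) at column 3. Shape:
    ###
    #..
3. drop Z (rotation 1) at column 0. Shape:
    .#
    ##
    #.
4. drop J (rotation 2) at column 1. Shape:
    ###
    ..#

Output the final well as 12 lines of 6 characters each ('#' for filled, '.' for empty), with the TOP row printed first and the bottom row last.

Answer: ......
......
......
......
......
.###..
...#..
...###
...#..
.#.#..
##.##.
#...#.

Derivation:
Drop 1: S rot3 at col 3 lands with bottom-row=0; cleared 0 line(s) (total 0); column heights now [0 0 0 3 2 0], max=3
Drop 2: L rot2 at col 3 lands with bottom-row=3; cleared 0 line(s) (total 0); column heights now [0 0 0 5 5 5], max=5
Drop 3: Z rot1 at col 0 lands with bottom-row=0; cleared 0 line(s) (total 0); column heights now [2 3 0 5 5 5], max=5
Drop 4: J rot2 at col 1 lands with bottom-row=5; cleared 0 line(s) (total 0); column heights now [2 7 7 7 5 5], max=7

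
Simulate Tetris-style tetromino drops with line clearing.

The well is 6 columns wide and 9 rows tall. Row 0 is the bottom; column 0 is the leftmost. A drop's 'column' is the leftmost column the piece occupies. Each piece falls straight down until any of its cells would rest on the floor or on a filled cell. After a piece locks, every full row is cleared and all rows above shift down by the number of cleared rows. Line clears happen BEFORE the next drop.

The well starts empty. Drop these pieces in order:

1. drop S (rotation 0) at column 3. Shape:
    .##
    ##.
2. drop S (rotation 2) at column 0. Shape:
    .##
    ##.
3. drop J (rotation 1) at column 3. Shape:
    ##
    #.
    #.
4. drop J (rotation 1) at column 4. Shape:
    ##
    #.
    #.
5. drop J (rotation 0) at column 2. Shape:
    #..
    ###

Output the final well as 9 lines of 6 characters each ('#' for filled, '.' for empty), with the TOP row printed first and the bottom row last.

Drop 1: S rot0 at col 3 lands with bottom-row=0; cleared 0 line(s) (total 0); column heights now [0 0 0 1 2 2], max=2
Drop 2: S rot2 at col 0 lands with bottom-row=0; cleared 0 line(s) (total 0); column heights now [1 2 2 1 2 2], max=2
Drop 3: J rot1 at col 3 lands with bottom-row=1; cleared 0 line(s) (total 0); column heights now [1 2 2 4 4 2], max=4
Drop 4: J rot1 at col 4 lands with bottom-row=4; cleared 0 line(s) (total 0); column heights now [1 2 2 4 7 7], max=7
Drop 5: J rot0 at col 2 lands with bottom-row=7; cleared 0 line(s) (total 0); column heights now [1 2 9 8 8 7], max=9

Answer: ..#...
..###.
....##
....#.
....#.
...##.
...#..
.#####
##.##.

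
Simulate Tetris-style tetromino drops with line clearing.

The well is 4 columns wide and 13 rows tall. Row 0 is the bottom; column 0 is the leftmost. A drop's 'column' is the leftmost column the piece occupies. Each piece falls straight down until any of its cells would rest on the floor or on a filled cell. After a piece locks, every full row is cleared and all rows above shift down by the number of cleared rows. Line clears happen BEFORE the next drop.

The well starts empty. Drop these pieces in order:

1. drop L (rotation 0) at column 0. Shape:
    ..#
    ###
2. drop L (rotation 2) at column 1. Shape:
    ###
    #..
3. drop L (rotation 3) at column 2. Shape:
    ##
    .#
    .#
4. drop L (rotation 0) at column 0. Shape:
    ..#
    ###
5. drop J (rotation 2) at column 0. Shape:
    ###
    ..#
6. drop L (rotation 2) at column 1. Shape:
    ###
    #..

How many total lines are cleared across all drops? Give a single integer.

Drop 1: L rot0 at col 0 lands with bottom-row=0; cleared 0 line(s) (total 0); column heights now [1 1 2 0], max=2
Drop 2: L rot2 at col 1 lands with bottom-row=1; cleared 0 line(s) (total 0); column heights now [1 3 3 3], max=3
Drop 3: L rot3 at col 2 lands with bottom-row=3; cleared 0 line(s) (total 0); column heights now [1 3 6 6], max=6
Drop 4: L rot0 at col 0 lands with bottom-row=6; cleared 0 line(s) (total 0); column heights now [7 7 8 6], max=8
Drop 5: J rot2 at col 0 lands with bottom-row=8; cleared 0 line(s) (total 0); column heights now [10 10 10 6], max=10
Drop 6: L rot2 at col 1 lands with bottom-row=10; cleared 0 line(s) (total 0); column heights now [10 12 12 12], max=12

Answer: 0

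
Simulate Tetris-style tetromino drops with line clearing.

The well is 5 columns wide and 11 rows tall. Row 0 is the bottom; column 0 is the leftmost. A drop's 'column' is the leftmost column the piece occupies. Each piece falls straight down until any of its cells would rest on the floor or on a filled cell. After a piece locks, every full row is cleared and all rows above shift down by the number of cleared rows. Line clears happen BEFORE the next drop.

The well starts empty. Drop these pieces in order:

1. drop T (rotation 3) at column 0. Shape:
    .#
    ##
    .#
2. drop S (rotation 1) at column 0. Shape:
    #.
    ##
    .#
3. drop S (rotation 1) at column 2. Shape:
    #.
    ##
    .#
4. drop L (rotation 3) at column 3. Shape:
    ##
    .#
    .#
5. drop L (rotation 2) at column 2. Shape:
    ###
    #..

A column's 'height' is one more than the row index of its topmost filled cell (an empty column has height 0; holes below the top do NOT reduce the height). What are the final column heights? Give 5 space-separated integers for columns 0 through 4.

Answer: 4 3 3 2 2

Derivation:
Drop 1: T rot3 at col 0 lands with bottom-row=0; cleared 0 line(s) (total 0); column heights now [2 3 0 0 0], max=3
Drop 2: S rot1 at col 0 lands with bottom-row=3; cleared 0 line(s) (total 0); column heights now [6 5 0 0 0], max=6
Drop 3: S rot1 at col 2 lands with bottom-row=0; cleared 0 line(s) (total 0); column heights now [6 5 3 2 0], max=6
Drop 4: L rot3 at col 3 lands with bottom-row=0; cleared 1 line(s) (total 1); column heights now [5 4 2 2 2], max=5
Drop 5: L rot2 at col 2 lands with bottom-row=2; cleared 1 line(s) (total 2); column heights now [4 3 3 2 2], max=4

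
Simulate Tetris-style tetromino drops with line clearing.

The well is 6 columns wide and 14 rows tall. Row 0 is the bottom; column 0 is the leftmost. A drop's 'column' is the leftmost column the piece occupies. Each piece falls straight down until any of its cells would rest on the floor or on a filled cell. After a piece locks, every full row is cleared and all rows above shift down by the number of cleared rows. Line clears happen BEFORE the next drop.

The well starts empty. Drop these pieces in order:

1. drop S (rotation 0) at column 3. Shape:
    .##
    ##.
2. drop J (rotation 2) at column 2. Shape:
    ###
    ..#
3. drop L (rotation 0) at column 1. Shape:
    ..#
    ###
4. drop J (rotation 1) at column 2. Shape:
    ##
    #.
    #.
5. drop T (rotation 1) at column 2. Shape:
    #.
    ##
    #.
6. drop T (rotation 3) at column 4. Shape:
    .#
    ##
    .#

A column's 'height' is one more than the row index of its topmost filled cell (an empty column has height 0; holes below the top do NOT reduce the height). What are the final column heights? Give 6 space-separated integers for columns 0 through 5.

Drop 1: S rot0 at col 3 lands with bottom-row=0; cleared 0 line(s) (total 0); column heights now [0 0 0 1 2 2], max=2
Drop 2: J rot2 at col 2 lands with bottom-row=2; cleared 0 line(s) (total 0); column heights now [0 0 4 4 4 2], max=4
Drop 3: L rot0 at col 1 lands with bottom-row=4; cleared 0 line(s) (total 0); column heights now [0 5 5 6 4 2], max=6
Drop 4: J rot1 at col 2 lands with bottom-row=5; cleared 0 line(s) (total 0); column heights now [0 5 8 8 4 2], max=8
Drop 5: T rot1 at col 2 lands with bottom-row=8; cleared 0 line(s) (total 0); column heights now [0 5 11 10 4 2], max=11
Drop 6: T rot3 at col 4 lands with bottom-row=3; cleared 0 line(s) (total 0); column heights now [0 5 11 10 5 6], max=11

Answer: 0 5 11 10 5 6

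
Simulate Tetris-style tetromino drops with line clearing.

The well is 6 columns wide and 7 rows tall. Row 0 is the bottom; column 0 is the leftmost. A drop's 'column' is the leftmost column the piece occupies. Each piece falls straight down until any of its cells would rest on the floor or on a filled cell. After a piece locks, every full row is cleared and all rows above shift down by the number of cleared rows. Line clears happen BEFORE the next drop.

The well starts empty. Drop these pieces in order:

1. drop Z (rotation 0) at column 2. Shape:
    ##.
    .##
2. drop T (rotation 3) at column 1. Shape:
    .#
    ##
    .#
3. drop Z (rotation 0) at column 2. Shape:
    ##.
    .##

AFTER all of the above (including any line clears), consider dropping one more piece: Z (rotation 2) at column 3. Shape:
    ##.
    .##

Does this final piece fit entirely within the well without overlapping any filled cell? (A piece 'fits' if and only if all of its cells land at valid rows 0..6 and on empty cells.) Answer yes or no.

Answer: yes

Derivation:
Drop 1: Z rot0 at col 2 lands with bottom-row=0; cleared 0 line(s) (total 0); column heights now [0 0 2 2 1 0], max=2
Drop 2: T rot3 at col 1 lands with bottom-row=2; cleared 0 line(s) (total 0); column heights now [0 4 5 2 1 0], max=5
Drop 3: Z rot0 at col 2 lands with bottom-row=4; cleared 0 line(s) (total 0); column heights now [0 4 6 6 5 0], max=6
Test piece Z rot2 at col 3 (width 3): heights before test = [0 4 6 6 5 0]; fits = True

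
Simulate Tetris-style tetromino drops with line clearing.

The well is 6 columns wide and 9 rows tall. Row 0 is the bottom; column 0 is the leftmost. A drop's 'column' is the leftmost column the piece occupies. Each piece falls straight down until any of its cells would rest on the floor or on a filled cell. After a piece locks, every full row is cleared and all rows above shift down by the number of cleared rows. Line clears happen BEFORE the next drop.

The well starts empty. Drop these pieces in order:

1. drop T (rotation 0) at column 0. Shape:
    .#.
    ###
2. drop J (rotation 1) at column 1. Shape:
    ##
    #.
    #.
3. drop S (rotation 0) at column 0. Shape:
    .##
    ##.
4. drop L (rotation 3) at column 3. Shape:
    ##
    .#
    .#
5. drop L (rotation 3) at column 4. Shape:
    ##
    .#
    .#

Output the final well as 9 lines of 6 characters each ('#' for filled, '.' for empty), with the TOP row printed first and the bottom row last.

Drop 1: T rot0 at col 0 lands with bottom-row=0; cleared 0 line(s) (total 0); column heights now [1 2 1 0 0 0], max=2
Drop 2: J rot1 at col 1 lands with bottom-row=2; cleared 0 line(s) (total 0); column heights now [1 5 5 0 0 0], max=5
Drop 3: S rot0 at col 0 lands with bottom-row=5; cleared 0 line(s) (total 0); column heights now [6 7 7 0 0 0], max=7
Drop 4: L rot3 at col 3 lands with bottom-row=0; cleared 0 line(s) (total 0); column heights now [6 7 7 3 3 0], max=7
Drop 5: L rot3 at col 4 lands with bottom-row=1; cleared 0 line(s) (total 0); column heights now [6 7 7 3 4 4], max=7

Answer: ......
......
.##...
##....
.##...
.#..##
.#.###
.#..##
###.#.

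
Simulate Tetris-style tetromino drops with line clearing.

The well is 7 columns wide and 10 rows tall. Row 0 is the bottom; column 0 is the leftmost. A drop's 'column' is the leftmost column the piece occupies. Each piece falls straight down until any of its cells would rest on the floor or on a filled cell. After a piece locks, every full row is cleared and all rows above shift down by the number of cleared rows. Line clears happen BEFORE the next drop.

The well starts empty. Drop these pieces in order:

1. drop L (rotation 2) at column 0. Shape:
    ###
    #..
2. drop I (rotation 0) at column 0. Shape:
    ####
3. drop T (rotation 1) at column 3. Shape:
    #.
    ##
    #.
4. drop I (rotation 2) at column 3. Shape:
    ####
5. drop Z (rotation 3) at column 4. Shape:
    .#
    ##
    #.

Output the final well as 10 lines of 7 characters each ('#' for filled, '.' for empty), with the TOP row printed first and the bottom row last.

Answer: .....#.
....##.
....#..
...####
...#...
...##..
...#...
####...
###....
#......

Derivation:
Drop 1: L rot2 at col 0 lands with bottom-row=0; cleared 0 line(s) (total 0); column heights now [2 2 2 0 0 0 0], max=2
Drop 2: I rot0 at col 0 lands with bottom-row=2; cleared 0 line(s) (total 0); column heights now [3 3 3 3 0 0 0], max=3
Drop 3: T rot1 at col 3 lands with bottom-row=3; cleared 0 line(s) (total 0); column heights now [3 3 3 6 5 0 0], max=6
Drop 4: I rot2 at col 3 lands with bottom-row=6; cleared 0 line(s) (total 0); column heights now [3 3 3 7 7 7 7], max=7
Drop 5: Z rot3 at col 4 lands with bottom-row=7; cleared 0 line(s) (total 0); column heights now [3 3 3 7 9 10 7], max=10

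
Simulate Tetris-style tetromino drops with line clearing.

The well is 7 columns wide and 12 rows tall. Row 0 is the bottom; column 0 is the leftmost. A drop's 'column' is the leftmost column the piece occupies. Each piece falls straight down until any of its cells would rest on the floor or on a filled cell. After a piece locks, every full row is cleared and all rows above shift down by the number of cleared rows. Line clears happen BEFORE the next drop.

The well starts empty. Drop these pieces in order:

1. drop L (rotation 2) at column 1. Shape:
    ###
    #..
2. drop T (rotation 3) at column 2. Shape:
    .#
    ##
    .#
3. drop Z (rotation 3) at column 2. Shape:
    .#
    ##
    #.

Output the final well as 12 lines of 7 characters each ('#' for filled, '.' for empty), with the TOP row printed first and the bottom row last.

Drop 1: L rot2 at col 1 lands with bottom-row=0; cleared 0 line(s) (total 0); column heights now [0 2 2 2 0 0 0], max=2
Drop 2: T rot3 at col 2 lands with bottom-row=2; cleared 0 line(s) (total 0); column heights now [0 2 4 5 0 0 0], max=5
Drop 3: Z rot3 at col 2 lands with bottom-row=4; cleared 0 line(s) (total 0); column heights now [0 2 6 7 0 0 0], max=7

Answer: .......
.......
.......
.......
.......
...#...
..##...
..##...
..##...
...#...
.###...
.#.....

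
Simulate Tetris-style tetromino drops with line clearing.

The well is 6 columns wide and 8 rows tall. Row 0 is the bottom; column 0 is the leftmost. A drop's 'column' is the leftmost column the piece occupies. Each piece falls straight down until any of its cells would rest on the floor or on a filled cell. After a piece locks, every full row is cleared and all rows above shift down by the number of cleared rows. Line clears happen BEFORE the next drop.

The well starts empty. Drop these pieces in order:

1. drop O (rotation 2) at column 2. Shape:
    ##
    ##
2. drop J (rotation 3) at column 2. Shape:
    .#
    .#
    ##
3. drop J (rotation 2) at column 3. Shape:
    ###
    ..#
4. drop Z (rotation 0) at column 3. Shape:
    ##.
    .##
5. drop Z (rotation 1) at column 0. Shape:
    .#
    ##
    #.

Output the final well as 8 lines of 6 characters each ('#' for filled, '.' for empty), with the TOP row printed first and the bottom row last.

Answer: ...##.
....##
...###
...#.#
...#..
.###..
####..
#.##..

Derivation:
Drop 1: O rot2 at col 2 lands with bottom-row=0; cleared 0 line(s) (total 0); column heights now [0 0 2 2 0 0], max=2
Drop 2: J rot3 at col 2 lands with bottom-row=2; cleared 0 line(s) (total 0); column heights now [0 0 3 5 0 0], max=5
Drop 3: J rot2 at col 3 lands with bottom-row=4; cleared 0 line(s) (total 0); column heights now [0 0 3 6 6 6], max=6
Drop 4: Z rot0 at col 3 lands with bottom-row=6; cleared 0 line(s) (total 0); column heights now [0 0 3 8 8 7], max=8
Drop 5: Z rot1 at col 0 lands with bottom-row=0; cleared 0 line(s) (total 0); column heights now [2 3 3 8 8 7], max=8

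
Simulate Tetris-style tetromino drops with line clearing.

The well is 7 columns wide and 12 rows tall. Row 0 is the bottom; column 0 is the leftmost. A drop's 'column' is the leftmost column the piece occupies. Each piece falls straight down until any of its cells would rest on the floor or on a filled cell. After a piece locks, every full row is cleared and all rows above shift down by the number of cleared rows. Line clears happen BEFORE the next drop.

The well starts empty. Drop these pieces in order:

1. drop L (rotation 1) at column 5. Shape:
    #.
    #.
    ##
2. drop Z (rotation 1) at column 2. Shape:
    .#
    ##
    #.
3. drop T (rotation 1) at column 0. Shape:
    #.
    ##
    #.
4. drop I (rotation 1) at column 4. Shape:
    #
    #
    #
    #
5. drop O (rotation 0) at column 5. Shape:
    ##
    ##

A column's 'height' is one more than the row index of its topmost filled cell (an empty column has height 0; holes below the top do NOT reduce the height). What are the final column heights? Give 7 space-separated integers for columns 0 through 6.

Answer: 3 2 2 3 4 5 5

Derivation:
Drop 1: L rot1 at col 5 lands with bottom-row=0; cleared 0 line(s) (total 0); column heights now [0 0 0 0 0 3 1], max=3
Drop 2: Z rot1 at col 2 lands with bottom-row=0; cleared 0 line(s) (total 0); column heights now [0 0 2 3 0 3 1], max=3
Drop 3: T rot1 at col 0 lands with bottom-row=0; cleared 0 line(s) (total 0); column heights now [3 2 2 3 0 3 1], max=3
Drop 4: I rot1 at col 4 lands with bottom-row=0; cleared 0 line(s) (total 0); column heights now [3 2 2 3 4 3 1], max=4
Drop 5: O rot0 at col 5 lands with bottom-row=3; cleared 0 line(s) (total 0); column heights now [3 2 2 3 4 5 5], max=5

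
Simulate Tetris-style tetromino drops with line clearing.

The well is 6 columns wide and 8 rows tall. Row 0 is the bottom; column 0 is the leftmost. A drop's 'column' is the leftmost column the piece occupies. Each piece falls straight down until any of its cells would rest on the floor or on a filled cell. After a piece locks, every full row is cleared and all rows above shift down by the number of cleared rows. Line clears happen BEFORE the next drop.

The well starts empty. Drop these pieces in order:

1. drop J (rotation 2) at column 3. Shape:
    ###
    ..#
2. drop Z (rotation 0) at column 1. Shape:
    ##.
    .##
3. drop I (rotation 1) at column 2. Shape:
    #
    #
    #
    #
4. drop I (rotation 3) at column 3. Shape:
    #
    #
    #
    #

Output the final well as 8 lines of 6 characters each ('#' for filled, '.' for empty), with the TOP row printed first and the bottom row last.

Drop 1: J rot2 at col 3 lands with bottom-row=0; cleared 0 line(s) (total 0); column heights now [0 0 0 2 2 2], max=2
Drop 2: Z rot0 at col 1 lands with bottom-row=2; cleared 0 line(s) (total 0); column heights now [0 4 4 3 2 2], max=4
Drop 3: I rot1 at col 2 lands with bottom-row=4; cleared 0 line(s) (total 0); column heights now [0 4 8 3 2 2], max=8
Drop 4: I rot3 at col 3 lands with bottom-row=3; cleared 0 line(s) (total 0); column heights now [0 4 8 7 2 2], max=8

Answer: ..#...
..##..
..##..
..##..
.###..
..##..
...###
.....#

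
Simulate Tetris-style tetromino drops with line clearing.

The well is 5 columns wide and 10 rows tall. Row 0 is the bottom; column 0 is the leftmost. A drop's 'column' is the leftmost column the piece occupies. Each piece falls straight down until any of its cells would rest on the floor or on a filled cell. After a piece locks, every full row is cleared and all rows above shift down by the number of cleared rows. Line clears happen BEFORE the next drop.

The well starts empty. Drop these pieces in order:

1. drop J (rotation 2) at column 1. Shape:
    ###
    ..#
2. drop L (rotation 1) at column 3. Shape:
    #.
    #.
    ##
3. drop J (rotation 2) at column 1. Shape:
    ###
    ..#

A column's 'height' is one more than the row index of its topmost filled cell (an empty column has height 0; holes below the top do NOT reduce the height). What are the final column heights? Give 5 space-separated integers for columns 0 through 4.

Drop 1: J rot2 at col 1 lands with bottom-row=0; cleared 0 line(s) (total 0); column heights now [0 2 2 2 0], max=2
Drop 2: L rot1 at col 3 lands with bottom-row=2; cleared 0 line(s) (total 0); column heights now [0 2 2 5 3], max=5
Drop 3: J rot2 at col 1 lands with bottom-row=5; cleared 0 line(s) (total 0); column heights now [0 7 7 7 3], max=7

Answer: 0 7 7 7 3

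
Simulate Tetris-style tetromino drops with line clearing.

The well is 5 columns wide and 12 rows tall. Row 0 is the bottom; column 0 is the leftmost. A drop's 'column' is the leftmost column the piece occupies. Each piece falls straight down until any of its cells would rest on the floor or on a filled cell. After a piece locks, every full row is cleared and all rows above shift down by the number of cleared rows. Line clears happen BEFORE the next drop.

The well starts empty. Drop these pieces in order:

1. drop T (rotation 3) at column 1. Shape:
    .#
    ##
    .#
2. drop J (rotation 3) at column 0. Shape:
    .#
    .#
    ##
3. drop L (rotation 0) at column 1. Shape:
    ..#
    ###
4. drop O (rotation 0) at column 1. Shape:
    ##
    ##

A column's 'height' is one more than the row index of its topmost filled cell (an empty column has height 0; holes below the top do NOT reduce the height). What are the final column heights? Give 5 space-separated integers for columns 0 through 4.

Drop 1: T rot3 at col 1 lands with bottom-row=0; cleared 0 line(s) (total 0); column heights now [0 2 3 0 0], max=3
Drop 2: J rot3 at col 0 lands with bottom-row=2; cleared 0 line(s) (total 0); column heights now [3 5 3 0 0], max=5
Drop 3: L rot0 at col 1 lands with bottom-row=5; cleared 0 line(s) (total 0); column heights now [3 6 6 7 0], max=7
Drop 4: O rot0 at col 1 lands with bottom-row=6; cleared 0 line(s) (total 0); column heights now [3 8 8 7 0], max=8

Answer: 3 8 8 7 0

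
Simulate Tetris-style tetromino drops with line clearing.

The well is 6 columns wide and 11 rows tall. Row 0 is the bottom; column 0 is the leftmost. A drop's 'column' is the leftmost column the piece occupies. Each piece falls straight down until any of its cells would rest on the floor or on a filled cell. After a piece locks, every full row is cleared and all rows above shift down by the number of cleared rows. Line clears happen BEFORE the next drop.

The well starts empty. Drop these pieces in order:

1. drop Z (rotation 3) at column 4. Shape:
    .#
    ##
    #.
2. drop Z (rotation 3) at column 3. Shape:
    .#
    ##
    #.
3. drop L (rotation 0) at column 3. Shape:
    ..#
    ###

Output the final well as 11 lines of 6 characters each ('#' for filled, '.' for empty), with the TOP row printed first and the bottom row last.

Drop 1: Z rot3 at col 4 lands with bottom-row=0; cleared 0 line(s) (total 0); column heights now [0 0 0 0 2 3], max=3
Drop 2: Z rot3 at col 3 lands with bottom-row=1; cleared 0 line(s) (total 0); column heights now [0 0 0 3 4 3], max=4
Drop 3: L rot0 at col 3 lands with bottom-row=4; cleared 0 line(s) (total 0); column heights now [0 0 0 5 5 6], max=6

Answer: ......
......
......
......
......
.....#
...###
....#.
...###
...###
....#.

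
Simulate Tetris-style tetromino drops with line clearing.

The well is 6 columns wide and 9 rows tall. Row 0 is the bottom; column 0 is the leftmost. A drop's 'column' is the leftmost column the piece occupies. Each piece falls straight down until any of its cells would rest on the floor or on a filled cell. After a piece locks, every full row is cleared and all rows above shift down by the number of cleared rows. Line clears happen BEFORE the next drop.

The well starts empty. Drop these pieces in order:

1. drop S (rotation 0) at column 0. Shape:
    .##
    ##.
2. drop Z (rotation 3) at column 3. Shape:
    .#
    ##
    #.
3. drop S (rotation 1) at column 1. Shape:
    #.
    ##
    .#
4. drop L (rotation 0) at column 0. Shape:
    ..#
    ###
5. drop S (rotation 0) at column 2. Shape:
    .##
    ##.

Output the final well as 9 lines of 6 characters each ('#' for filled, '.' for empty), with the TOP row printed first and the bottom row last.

Answer: ...##.
..##..
..#...
###...
.#....
.##...
..#.#.
.####.
##.#..

Derivation:
Drop 1: S rot0 at col 0 lands with bottom-row=0; cleared 0 line(s) (total 0); column heights now [1 2 2 0 0 0], max=2
Drop 2: Z rot3 at col 3 lands with bottom-row=0; cleared 0 line(s) (total 0); column heights now [1 2 2 2 3 0], max=3
Drop 3: S rot1 at col 1 lands with bottom-row=2; cleared 0 line(s) (total 0); column heights now [1 5 4 2 3 0], max=5
Drop 4: L rot0 at col 0 lands with bottom-row=5; cleared 0 line(s) (total 0); column heights now [6 6 7 2 3 0], max=7
Drop 5: S rot0 at col 2 lands with bottom-row=7; cleared 0 line(s) (total 0); column heights now [6 6 8 9 9 0], max=9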